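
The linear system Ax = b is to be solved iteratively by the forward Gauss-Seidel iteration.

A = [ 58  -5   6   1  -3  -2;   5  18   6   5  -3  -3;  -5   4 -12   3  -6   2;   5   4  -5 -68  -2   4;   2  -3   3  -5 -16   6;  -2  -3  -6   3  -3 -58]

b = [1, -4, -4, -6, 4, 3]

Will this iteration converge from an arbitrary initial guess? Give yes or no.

A = D + L + U where D = diag(58, 18, -12, -68, -16, -58).
Gauss-Seidel: T = -(D+L)⁻¹U, row 0 first, T[0,4] = -(-3)/(58) = +0.0517; later rows by forward substitution.
  T[0,:] = [+0.0000, +0.0862, -0.1034, -0.0172, +0.0517, +0.0345]
  T[1,:] = [+0.0000, -0.0239, -0.3046, -0.2730, +0.1523, +0.1571]
  T[2,:] = [+0.0000, -0.0439, -0.0584, +0.1662, -0.4708, +0.2047]
  T[3,:] = [+0.0000, +0.0082, -0.0212, -0.0295, +0.0180, +0.0556]
  T[4,:] = [+0.0000, +0.0045, +0.0399, +0.0894, -0.1160, +0.3709]
  T[5,:] = [+0.0000, +0.0030, +0.0222, -0.0086, +0.0460, -0.0468]
|λ(T)| sorted: 0.2229, 0.0780, 0.0780, 0.0728, 0.0277, 0.0000.
ρ = 0.2229; 0.2229 < 1, so it converges for any x₀.

yes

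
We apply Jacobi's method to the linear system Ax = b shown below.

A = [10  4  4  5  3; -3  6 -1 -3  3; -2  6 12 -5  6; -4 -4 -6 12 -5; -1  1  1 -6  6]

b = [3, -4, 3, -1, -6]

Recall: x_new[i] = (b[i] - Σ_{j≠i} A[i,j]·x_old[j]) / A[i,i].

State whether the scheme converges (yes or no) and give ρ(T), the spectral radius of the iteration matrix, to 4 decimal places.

Write A = D+L+U with D = diag(10, 6, 12, 12, 6).
Jacobi T = -D⁻¹(L+U): T[2,4] = -(6)/(12) = -0.5000; T[2,2] = 0.
  T[0,:] = [+0.0000, -0.4000, -0.4000, -0.5000, -0.3000]
  T[1,:] = [+0.5000, +0.0000, +0.1667, +0.5000, -0.5000]
  T[2,:] = [+0.1667, -0.5000, +0.0000, +0.4167, -0.5000]
  T[3,:] = [+0.3333, +0.3333, +0.5000, +0.0000, +0.4167]
  T[4,:] = [+0.1667, -0.1667, -0.1667, +1.0000, +0.0000]
moduli |λ_i(T)| = 1.1951, 0.7593, 0.7593, 0.3638, 0.2925.
ρ = 1.1951; 1.1951 > 1: divergent.

no, ρ = 1.1951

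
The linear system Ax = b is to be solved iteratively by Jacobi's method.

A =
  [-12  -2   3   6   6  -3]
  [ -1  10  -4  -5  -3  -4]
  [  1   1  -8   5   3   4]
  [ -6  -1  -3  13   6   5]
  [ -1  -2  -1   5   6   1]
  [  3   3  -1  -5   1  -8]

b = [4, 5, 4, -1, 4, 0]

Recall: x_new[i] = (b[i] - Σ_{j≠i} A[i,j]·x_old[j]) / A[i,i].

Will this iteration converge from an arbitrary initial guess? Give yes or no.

Write A = D+L+U with D = diag(-12, 10, -8, 13, 6, -8).
T_J = -D⁻¹(L+U): T[0,4] = -(6)/(-12) = +0.5000; T[0,0] = 0.
  T[0,:] = [+0.0000  -0.1667  +0.2500  +0.5000  +0.5000  -0.2500]
  T[1,:] = [+0.1000  +0.0000  +0.4000  +0.5000  +0.3000  +0.4000]
  T[2,:] = [+0.1250  +0.1250  +0.0000  +0.6250  +0.3750  +0.5000]
  T[3,:] = [+0.4615  +0.0769  +0.2308  +0.0000  -0.4615  -0.3846]
  T[4,:] = [+0.1667  +0.3333  +0.1667  -0.8333  +0.0000  -0.1667]
  T[5,:] = [+0.3750  +0.3750  -0.1250  -0.6250  +0.1250  +0.0000]
|roots of det(T-λI)|: 1.2601, 0.8127, 0.7349, 0.3145, 0.3145, 0.2198.
ρ = 1.2601; 1.2601 > 1 ⇒ diverges.

no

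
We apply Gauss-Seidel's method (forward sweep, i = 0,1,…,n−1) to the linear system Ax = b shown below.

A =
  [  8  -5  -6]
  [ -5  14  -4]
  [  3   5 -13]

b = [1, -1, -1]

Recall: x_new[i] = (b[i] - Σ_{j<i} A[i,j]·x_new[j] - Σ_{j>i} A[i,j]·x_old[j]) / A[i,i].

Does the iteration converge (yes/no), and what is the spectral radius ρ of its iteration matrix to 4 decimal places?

A = D + L + U where D = diag(8, 14, -13).
T_GS = -(D+L)⁻¹U: row 0 first, T[0,2] = -(-6)/(8) = +0.7500; later rows by forward substitution.
  T[0,:] = [+0.0000 +0.6250 +0.7500]
  T[1,:] = [+0.0000 +0.2232 +0.5536]
  T[2,:] = [+0.0000 +0.2301 +0.3860]
moduli |λ_i(T)| = 0.6706, 0.0614, 0.0000.
spectral radius ρ = 0.6706; 0.6706 < 1, so it converges for any x₀.

yes, ρ = 0.6706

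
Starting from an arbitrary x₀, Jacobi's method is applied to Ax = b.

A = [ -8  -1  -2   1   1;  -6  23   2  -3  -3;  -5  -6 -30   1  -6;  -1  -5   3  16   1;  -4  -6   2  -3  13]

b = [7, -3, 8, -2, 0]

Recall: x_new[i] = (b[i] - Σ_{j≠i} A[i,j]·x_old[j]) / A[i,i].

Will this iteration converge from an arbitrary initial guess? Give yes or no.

Let D = diag(-8, 23, -30, 16, 13); L, U the strict triangles.
T_J = -D⁻¹(L+U): T[4,0] = -(-4)/(13) = +0.3077; T[4,4] = 0.
  T[0,:] = [+0.0000  -0.1250  -0.2500  +0.1250  +0.1250]
  T[1,:] = [+0.2609  +0.0000  -0.0870  +0.1304  +0.1304]
  T[2,:] = [-0.1667  -0.2000  +0.0000  +0.0333  -0.2000]
  T[3,:] = [+0.0625  +0.3125  -0.1875  +0.0000  -0.0625]
  T[4,:] = [+0.3077  +0.4615  -0.1538  +0.2308  +0.0000]
eigenvalue magnitudes: 0.6031, 0.2477, 0.2477, 0.1754, 0.1754.
ρ = 0.6031; 0.6031 < 1: convergent.

yes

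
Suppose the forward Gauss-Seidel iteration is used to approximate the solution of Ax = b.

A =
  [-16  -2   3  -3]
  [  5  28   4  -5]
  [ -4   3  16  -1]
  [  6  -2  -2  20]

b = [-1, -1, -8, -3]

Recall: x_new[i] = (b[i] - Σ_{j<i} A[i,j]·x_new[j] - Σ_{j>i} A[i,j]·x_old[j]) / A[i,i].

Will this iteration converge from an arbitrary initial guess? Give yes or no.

yes

Diagonal D = diag(-16, 28, 16, 20); L, U strict lower/upper.
GS T = -(D+L)⁻¹U: row 0 first, T[0,3] = -(-3)/(-16) = -0.1875; later rows by forward substitution.
  T[0,:] = [+0.0000, -0.1250, +0.1875, -0.1875]
  T[1,:] = [+0.0000, +0.0223, -0.1763, +0.2121]
  T[2,:] = [+0.0000, -0.0354, +0.0799, -0.0241]
  T[3,:] = [+0.0000, +0.0362, -0.0659, +0.0750]
|roots of det(T-λI)|: 0.1993, 0.0534, 0.0315, 0.0000.
ρ = 0.1993; 0.1993 < 1 ⇒ converges.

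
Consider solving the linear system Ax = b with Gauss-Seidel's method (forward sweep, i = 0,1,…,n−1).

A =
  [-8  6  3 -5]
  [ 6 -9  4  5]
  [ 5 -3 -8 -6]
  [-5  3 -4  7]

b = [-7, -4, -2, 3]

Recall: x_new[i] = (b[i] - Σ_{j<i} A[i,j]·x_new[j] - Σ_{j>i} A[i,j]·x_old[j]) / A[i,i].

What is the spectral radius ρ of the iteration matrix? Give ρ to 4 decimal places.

1.4263

Write A = D+L+U with D = diag(-8, -9, -8, 7).
T_GS = -(D+L)⁻¹U: row 0 first, T[0,1] = -(6)/(-8) = +0.7500; later rows by forward substitution.
  T[0,:] = [+0.0000  +0.7500  +0.3750  -0.6250]
  T[1,:] = [+0.0000  +0.5000  +0.6944  +0.1389]
  T[2,:] = [+0.0000  +0.2812  -0.0260  -1.1927]
  T[3,:] = [+0.0000  +0.4821  -0.0446  -1.1875]
|roots of det(T-λI)|: 1.4263, 0.3988, 0.3140, 0.0000.
ρ = 1.4263; 1.4263 > 1, so it fails to converge.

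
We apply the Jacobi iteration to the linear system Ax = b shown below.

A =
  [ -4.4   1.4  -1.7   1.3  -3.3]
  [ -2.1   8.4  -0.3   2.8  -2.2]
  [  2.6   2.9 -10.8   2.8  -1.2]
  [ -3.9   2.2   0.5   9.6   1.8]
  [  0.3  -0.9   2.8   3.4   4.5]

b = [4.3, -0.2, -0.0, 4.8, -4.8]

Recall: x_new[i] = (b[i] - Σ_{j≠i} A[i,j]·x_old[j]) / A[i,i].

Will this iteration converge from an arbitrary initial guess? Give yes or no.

yes

Diagonal D = diag(-4.4, 8.4, -10.8, 9.6, 4.5); L, U strict lower/upper.
T_J = -D⁻¹(L+U): T[3,0] = -(-3.9)/(9.6) = +0.4062; T[3,3] = 0.
  T[0,:] = [+0.0000, +0.3182, -0.3864, +0.2955, -0.7500]
  T[1,:] = [+0.2500, +0.0000, +0.0357, -0.3333, +0.2619]
  T[2,:] = [+0.2407, +0.2685, +0.0000, +0.2593, -0.1111]
  T[3,:] = [+0.4062, -0.2292, -0.0521, +0.0000, -0.1875]
  T[4,:] = [-0.0667, +0.2000, -0.6222, -0.7556, +0.0000]
|eigenvalues of T|: 0.8656, 0.5072, 0.4125, 0.4125, 0.1772.
spectral radius ρ = 0.8656; 0.8656 < 1: convergent.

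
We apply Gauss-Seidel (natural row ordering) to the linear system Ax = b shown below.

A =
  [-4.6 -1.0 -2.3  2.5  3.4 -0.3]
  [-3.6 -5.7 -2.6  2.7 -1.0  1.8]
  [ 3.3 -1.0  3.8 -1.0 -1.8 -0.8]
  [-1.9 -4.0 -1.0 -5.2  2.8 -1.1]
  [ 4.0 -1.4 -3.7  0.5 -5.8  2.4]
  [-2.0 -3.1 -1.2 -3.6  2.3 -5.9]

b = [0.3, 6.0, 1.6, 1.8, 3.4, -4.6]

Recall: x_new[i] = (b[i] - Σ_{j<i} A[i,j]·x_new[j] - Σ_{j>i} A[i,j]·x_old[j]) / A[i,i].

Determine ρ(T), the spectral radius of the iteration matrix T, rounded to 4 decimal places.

1.4690

Write A = D+L+U with D = diag(-4.6, -5.7, 3.8, -5.2, -5.8, -5.9).
Gauss-Seidel: T = -(D+L)⁻¹U, row 0 first, T[0,2] = -(-2.3)/(-4.6) = -0.5000; later rows by forward substitution.
  T[0,:] = [+0.0000  -0.2174  -0.5000  +0.5435  +0.7391  -0.0652]
  T[1,:] = [+0.0000  +0.1373  -0.1404  +0.1304  -0.6423  +0.3570]
  T[2,:] = [+0.0000  +0.2249  +0.3973  -0.1745  -0.3372  +0.3611]
  T[3,:] = [+0.0000  -0.0694  +0.2143  -0.2654  +0.8273  -0.5318]
  T[4,:] = [+0.0000  -0.3325  -0.5459  +0.4318  +0.9512  +0.0064]
  T[5,:] = [+0.0000  -0.1315  -0.1811  +0.1130  +0.0215  +0.0881]
|roots of det(T-λI)|: 1.4690, 0.2450, 0.1931, 0.1931, 0.1469, 0.0000.
ρ = 1.4690; 1.4690 > 1, so it fails to converge.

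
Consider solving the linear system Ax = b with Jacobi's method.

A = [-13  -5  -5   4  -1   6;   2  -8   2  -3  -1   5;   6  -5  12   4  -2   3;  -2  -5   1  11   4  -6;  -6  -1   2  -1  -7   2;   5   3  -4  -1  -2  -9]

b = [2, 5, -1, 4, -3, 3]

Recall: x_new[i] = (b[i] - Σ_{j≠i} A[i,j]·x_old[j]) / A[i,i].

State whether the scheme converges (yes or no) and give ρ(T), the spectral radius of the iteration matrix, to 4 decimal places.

A = D + L + U where D = diag(-13, -8, 12, 11, -7, -9).
T_J = -D⁻¹(L+U): T[0,4] = -(-1)/(-13) = -0.0769; T[0,0] = 0.
  T[0,:] = [+0.0000  -0.3846  -0.3846  +0.3077  -0.0769  +0.4615]
  T[1,:] = [+0.2500  +0.0000  +0.2500  -0.3750  -0.1250  +0.6250]
  T[2,:] = [-0.5000  +0.4167  +0.0000  -0.3333  +0.1667  -0.2500]
  T[3,:] = [+0.1818  +0.4545  -0.0909  +0.0000  -0.3636  +0.5455]
  T[4,:] = [-0.8571  -0.1429  +0.2857  -0.1429  +0.0000  +0.2857]
  T[5,:] = [+0.5556  +0.3333  -0.4444  -0.1111  -0.2222  +0.0000]
|eigenvalues of T|: 1.1564, 0.7524, 0.5453, 0.5453, 0.3410, 0.3410.
ρ = 1.1564; 1.1564 > 1: divergent.

no, ρ = 1.1564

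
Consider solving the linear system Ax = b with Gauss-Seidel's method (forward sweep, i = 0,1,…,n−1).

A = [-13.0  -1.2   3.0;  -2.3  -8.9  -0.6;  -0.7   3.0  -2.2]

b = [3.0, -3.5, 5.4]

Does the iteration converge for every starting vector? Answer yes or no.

Write A = D+L+U with D = diag(-13, -8.9, -2.2).
GS T = -(D+L)⁻¹U: row 0 first, T[0,1] = -(-1.2)/(-13) = -0.0923; later rows by forward substitution.
  T[0,:] = [+0.0000  -0.0923  +0.2308]
  T[1,:] = [+0.0000  +0.0239  -0.1271]
  T[2,:] = [+0.0000  +0.0619  -0.2467]
moduli |λ_i(T)| = 0.2136, 0.0093, 0.0000.
ρ = 0.2136; 0.2136 < 1, so it converges for any x₀.

yes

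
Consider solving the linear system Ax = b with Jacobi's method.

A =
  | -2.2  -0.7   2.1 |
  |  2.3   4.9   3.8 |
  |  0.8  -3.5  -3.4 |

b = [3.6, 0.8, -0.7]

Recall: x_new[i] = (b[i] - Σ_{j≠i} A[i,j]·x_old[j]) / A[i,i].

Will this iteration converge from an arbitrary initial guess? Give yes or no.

no

Split A = D + L + U, D = diag(-2.2, 4.9, -3.4).
Jacobi: T = -D⁻¹(L+U), T[2,1] = -(-3.5)/(-3.4) = -1.0294; T[2,2] = 0.
  T[0,:] = [+0.0000 -0.3182 +0.9545]
  T[1,:] = [-0.4694 +0.0000 -0.7755]
  T[2,:] = [+0.2353 -1.0294 +0.0000]
moduli |λ_i(T)| = 1.2589, 0.6423, 0.6423.
ρ = 1.2589; 1.2589 > 1: divergent.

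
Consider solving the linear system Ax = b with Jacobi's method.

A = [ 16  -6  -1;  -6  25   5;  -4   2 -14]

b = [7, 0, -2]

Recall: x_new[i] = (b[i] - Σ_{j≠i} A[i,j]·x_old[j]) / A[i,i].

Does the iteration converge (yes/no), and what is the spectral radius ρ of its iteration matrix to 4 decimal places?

Diagonal D = diag(16, 25, -14); L, U strict lower/upper.
Jacobi: T = -D⁻¹(L+U), T[2,1] = -(2)/(-14) = +0.1429; T[2,2] = 0.
  T[0,:] = [+0.0000 +0.3750 +0.0625]
  T[1,:] = [+0.2400 +0.0000 -0.2000]
  T[2,:] = [-0.2857 +0.1429 +0.0000]
|roots of det(T-λI)|: 0.3369, 0.2645, 0.2645.
ρ = 0.3369; 0.3369 < 1 ⇒ converges.

yes, ρ = 0.3369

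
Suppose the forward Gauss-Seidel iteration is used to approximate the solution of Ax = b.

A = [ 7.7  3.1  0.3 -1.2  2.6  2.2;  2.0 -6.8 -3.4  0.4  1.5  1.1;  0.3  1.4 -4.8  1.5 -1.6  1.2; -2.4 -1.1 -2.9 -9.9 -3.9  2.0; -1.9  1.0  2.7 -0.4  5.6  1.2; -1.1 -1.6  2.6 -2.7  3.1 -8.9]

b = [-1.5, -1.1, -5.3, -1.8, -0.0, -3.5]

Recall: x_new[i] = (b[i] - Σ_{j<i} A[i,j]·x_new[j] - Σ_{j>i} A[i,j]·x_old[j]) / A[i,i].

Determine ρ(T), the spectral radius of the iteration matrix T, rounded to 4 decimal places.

Let D = diag(7.7, -6.8, -4.8, -9.9, 5.6, -8.9); L, U the strict triangles.
Gauss-Seidel: T = -(D+L)⁻¹U, row 0 first, T[0,2] = -(0.3)/(7.7) = -0.0390; later rows by forward substitution.
  T[0,:] = [+0.0000  -0.4026  -0.0390  +0.1558  -0.3377  -0.2857]
  T[1,:] = [+0.0000  -0.1184  -0.5115  +0.1047  +0.1213  +0.0777]
  T[2,:] = [+0.0000  -0.0597  -0.1516  +0.3528  -0.3191  +0.2548]
  T[3,:] = [+0.0000  +0.1282  +0.1107  -0.1527  -0.2321  +0.1880]
  T[4,:] = [+0.0000  -0.0775  +0.1591  -0.1468  +0.0010  -0.4345]
  T[5,:] = [+0.0000  -0.0123  +0.0743  +0.0602  -0.0025  -0.1126]
moduli |λ_i(T)| = 0.5222, 0.2130, 0.2130, 0.1665, 0.1665, 0.0000.
ρ(T) = max|λ| = 0.5222; 0.5222 < 1, so it converges for any x₀.

0.5222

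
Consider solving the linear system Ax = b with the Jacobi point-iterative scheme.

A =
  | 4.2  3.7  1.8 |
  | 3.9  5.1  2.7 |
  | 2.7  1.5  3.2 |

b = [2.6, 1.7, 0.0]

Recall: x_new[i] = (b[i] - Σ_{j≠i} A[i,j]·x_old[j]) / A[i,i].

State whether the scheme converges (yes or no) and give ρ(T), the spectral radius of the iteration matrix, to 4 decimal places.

no, ρ = 1.3049

Diagonal D = diag(4.2, 5.1, 3.2); L, U strict lower/upper.
Jacobi T = -D⁻¹(L+U): T[1,2] = -(2.7)/(5.1) = -0.5294; T[1,1] = 0.
  T[0,:] = [+0.0000, -0.8810, -0.4286]
  T[1,:] = [-0.7647, +0.0000, -0.5294]
  T[2,:] = [-0.8438, -0.4688, +0.0000]
|λ(T)| sorted: 1.3049, 0.7324, 0.5725.
ρ(T) = max|λ| = 1.3049; 1.3049 > 1, so it fails to converge.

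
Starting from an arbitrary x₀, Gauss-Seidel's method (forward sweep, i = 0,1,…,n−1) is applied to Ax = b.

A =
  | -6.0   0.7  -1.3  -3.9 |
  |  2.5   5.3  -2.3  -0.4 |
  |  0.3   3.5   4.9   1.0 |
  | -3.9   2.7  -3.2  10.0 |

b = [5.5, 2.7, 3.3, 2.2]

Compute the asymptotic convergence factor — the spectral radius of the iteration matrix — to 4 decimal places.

0.8869

Let D = diag(-6, 5.3, 4.9, 10); L, U the strict triangles.
Gauss-Seidel: T = -(D+L)⁻¹U, row 0 first, T[0,1] = -(0.7)/(-6) = +0.1167; later rows by forward substitution.
  T[0,:] = [+0.0000  +0.1167  -0.2167  -0.6500]
  T[1,:] = [+0.0000  -0.0550  +0.5362  +0.3821]
  T[2,:] = [+0.0000  +0.0322  -0.3697  -0.4372]
  T[3,:] = [+0.0000  +0.0707  -0.3476  -0.4966]
eigenvalue magnitudes: 0.8869, 0.0674, 0.0674, 0.0000.
spectral radius ρ = 0.8869; 0.8869 < 1: convergent.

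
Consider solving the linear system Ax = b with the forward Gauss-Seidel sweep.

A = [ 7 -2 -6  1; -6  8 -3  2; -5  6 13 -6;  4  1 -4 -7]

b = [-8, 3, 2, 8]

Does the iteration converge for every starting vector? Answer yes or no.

yes

Write A = D+L+U with D = diag(7, 8, 13, -7).
Gauss-Seidel: T = -(D+L)⁻¹U, row 0 first, T[0,3] = -(1)/(7) = -0.1429; later rows by forward substitution.
  T[0,:] = [+0.0000 +0.2857 +0.8571 -0.1429]
  T[1,:] = [+0.0000 +0.2143 +1.0179 -0.3571]
  T[2,:] = [+0.0000 +0.0110 -0.1401 +0.5714]
  T[3,:] = [+0.0000 +0.1876 +0.7153 -0.4592]
moduli |λ_i(T)| = 0.8409, 0.5205, 0.0646, 0.0000.
ρ(T) = max|λ| = 0.8409; 0.8409 < 1: convergent.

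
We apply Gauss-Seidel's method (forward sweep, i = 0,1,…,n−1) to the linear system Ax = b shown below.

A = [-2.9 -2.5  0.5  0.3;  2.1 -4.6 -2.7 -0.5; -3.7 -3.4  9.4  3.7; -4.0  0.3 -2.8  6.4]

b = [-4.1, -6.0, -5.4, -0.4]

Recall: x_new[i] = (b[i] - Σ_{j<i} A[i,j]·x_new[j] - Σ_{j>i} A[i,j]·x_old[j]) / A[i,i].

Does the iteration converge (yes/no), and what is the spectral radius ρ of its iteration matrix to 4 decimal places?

A = D + L + U where D = diag(-2.9, -4.6, 9.4, 6.4).
T_GS = -(D+L)⁻¹U: row 0 first, T[0,3] = -(0.3)/(-2.9) = +0.1034; later rows by forward substitution.
  T[0,:] = [+0.0000  -0.8621  +0.1724  +0.1034]
  T[1,:] = [+0.0000  -0.3936  -0.5082  -0.0615]
  T[2,:] = [+0.0000  -0.4817  -0.1160  -0.3751]
  T[3,:] = [+0.0000  -0.7311  +0.0808  -0.0966]
moduli |λ_i(T)| = 0.9280, 0.3663, 0.3663, 0.0000.
ρ = 0.9280; 0.9280 < 1, so it converges for any x₀.

yes, ρ = 0.9280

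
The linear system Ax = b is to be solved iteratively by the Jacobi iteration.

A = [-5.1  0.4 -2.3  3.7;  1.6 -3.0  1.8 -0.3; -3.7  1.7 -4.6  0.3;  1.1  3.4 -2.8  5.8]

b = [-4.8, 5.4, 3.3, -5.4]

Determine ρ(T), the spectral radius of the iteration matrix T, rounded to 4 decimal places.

Let D = diag(-5.1, -3, -4.6, 5.8); L, U the strict triangles.
T_J = -D⁻¹(L+U): T[0,3] = -(3.7)/(-5.1) = +0.7255; T[0,0] = 0.
  T[0,:] = [+0.0000, +0.0784, -0.4510, +0.7255]
  T[1,:] = [+0.5333, +0.0000, +0.6000, -0.1000]
  T[2,:] = [-0.8043, +0.3696, +0.0000, +0.0652]
  T[3,:] = [-0.1897, -0.5862, +0.4828, +0.0000]
moduli |λ_i(T)| = 1.1681, 0.6673, 0.6673, 0.5590.
ρ = 1.1681; 1.1681 > 1 ⇒ diverges.

1.1681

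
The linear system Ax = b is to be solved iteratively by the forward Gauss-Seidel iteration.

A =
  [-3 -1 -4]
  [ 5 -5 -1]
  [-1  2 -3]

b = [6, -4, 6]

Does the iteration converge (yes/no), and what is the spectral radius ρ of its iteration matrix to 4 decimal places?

A = D + L + U where D = diag(-3, -5, -3).
T_GS = -(D+L)⁻¹U: row 0 first, T[0,2] = -(-4)/(-3) = -1.3333; later rows by forward substitution.
  T[0,:] = [+0.0000, -0.3333, -1.3333]
  T[1,:] = [+0.0000, -0.3333, -1.5333]
  T[2,:] = [+0.0000, -0.1111, -0.5778]
|λ(T)| sorted: 0.8860, 0.0251, 0.0000.
spectral radius ρ = 0.8860; 0.8860 < 1: convergent.

yes, ρ = 0.8860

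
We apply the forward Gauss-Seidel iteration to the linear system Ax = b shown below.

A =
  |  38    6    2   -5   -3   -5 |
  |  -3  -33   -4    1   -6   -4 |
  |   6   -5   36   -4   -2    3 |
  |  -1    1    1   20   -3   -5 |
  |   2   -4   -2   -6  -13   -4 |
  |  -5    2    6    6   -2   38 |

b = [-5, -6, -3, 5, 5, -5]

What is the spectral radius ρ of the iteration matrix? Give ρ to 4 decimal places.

0.1719

Write A = D+L+U with D = diag(38, -33, 36, 20, -13, 38).
Gauss-Seidel: T = -(D+L)⁻¹U, row 0 first, T[0,2] = -(2)/(38) = -0.0526; later rows by forward substitution.
  T[0,:] = [+0.0000  -0.1579  -0.0526  +0.1316  +0.0789  +0.1316]
  T[1,:] = [+0.0000  +0.0144  -0.1164  +0.0183  -0.1890  -0.1332]
  T[2,:] = [+0.0000  +0.0283  -0.0074  +0.0917  +0.0161  -0.1238]
  T[3,:] = [+0.0000  -0.0100  +0.0036  +0.0011  +0.1626  +0.2694]
  T[4,:] = [+0.0000  -0.0284  +0.0272  -0.0000  -0.0072  -0.3518]
  T[5,:] = [+0.0000  -0.0259  +0.0012  +0.0017  -0.0083  -0.0172]
|roots of det(T-λI)|: 0.1719, 0.1039, 0.1039, 0.0835, 0.0835, 0.0000.
ρ(T) = max|λ| = 0.1719; 0.1719 < 1, so it converges for any x₀.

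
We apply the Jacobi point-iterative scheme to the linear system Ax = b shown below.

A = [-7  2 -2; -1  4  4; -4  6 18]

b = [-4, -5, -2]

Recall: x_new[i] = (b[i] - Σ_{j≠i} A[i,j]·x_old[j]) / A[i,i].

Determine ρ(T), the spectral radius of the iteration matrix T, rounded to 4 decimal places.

0.6354

Diagonal D = diag(-7, 4, 18); L, U strict lower/upper.
Jacobi: T = -D⁻¹(L+U), T[1,0] = -(-1)/(4) = +0.2500; T[1,1] = 0.
  T[0,:] = [+0.0000 +0.2857 -0.2857]
  T[1,:] = [+0.2500 +0.0000 -1.0000]
  T[2,:] = [+0.2222 -0.3333 +0.0000]
eigenvalue magnitudes: 0.6354, 0.5139, 0.1215.
spectral radius ρ = 0.6354; 0.6354 < 1 ⇒ converges.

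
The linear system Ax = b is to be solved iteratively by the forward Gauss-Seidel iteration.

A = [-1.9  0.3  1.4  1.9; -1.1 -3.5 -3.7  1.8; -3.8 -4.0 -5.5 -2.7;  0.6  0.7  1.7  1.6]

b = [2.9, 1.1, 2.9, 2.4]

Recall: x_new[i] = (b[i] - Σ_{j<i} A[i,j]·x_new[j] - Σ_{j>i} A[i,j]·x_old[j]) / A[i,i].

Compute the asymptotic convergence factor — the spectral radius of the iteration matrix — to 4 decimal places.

1.2979

Split A = D + L + U, D = diag(-1.9, -3.5, -5.5, 1.6).
GS T = -(D+L)⁻¹U: row 0 first, T[0,1] = -(0.3)/(-1.9) = +0.1579; later rows by forward substitution.
  T[0,:] = [+0.0000  +0.1579  +0.7368  +1.0000]
  T[1,:] = [+0.0000  -0.0496  -1.2887  +0.2000]
  T[2,:] = [+0.0000  -0.0730  +0.4282  -1.3273]
  T[3,:] = [+0.0000  +0.0401  -0.1674  +0.9477]
eigenvalue magnitudes: 1.2979, 0.1687, 0.1403, 0.0000.
ρ = 1.2979; 1.2979 > 1, so it fails to converge.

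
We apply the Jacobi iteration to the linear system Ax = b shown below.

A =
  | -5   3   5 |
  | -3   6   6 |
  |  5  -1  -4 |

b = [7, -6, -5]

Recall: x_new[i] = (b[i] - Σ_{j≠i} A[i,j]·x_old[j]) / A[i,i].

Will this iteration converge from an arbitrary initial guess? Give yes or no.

Split A = D + L + U, D = diag(-5, 6, -4).
T_J = -D⁻¹(L+U): T[1,0] = -(-3)/(6) = +0.5000; T[1,1] = 0.
  T[0,:] = [+0.0000, +0.6000, +1.0000]
  T[1,:] = [+0.5000, +0.0000, -1.0000]
  T[2,:] = [+1.2500, -0.2500, +0.0000]
moduli |λ_i(T)| = 1.5390, 0.9231, 0.6159.
ρ = 1.5390; 1.5390 > 1 ⇒ diverges.

no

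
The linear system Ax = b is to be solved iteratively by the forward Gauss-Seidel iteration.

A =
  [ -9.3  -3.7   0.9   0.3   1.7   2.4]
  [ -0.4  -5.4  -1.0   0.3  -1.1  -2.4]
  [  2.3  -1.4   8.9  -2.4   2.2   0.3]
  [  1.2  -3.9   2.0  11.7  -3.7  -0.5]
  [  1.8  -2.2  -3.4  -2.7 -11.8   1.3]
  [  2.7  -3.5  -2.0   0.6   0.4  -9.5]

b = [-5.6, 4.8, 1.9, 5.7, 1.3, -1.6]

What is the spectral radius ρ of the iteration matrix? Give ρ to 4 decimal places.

Diagonal D = diag(-9.3, -5.4, 8.9, 11.7, -11.8, -9.5); L, U strict lower/upper.
Gauss-Seidel: T = -(D+L)⁻¹U, row 0 first, T[0,1] = -(-3.7)/(-9.3) = -0.3978; later rows by forward substitution.
  T[0,:] = [+0.0000, -0.3978, +0.0968, +0.0323, +0.1828, +0.2581]
  T[1,:] = [+0.0000, +0.0295, -0.1924, +0.0532, -0.2172, -0.4636]
  T[2,:] = [+0.0000, +0.1075, -0.0553, +0.2697, -0.3286, -0.1733]
  T[3,:] = [+0.0000, +0.0323, -0.0646, -0.0317, +0.2812, -0.1086]
  T[4,:] = [+0.0000, -0.1045, +0.0813, -0.0754, +0.0987, +0.3108]
  T[5,:] = [+0.0000, -0.1489, +0.1094, -0.0724, +0.2231, +0.2868]
moduli |λ_i(T)| = 0.5005, 0.1628, 0.1628, 0.1218, 0.1218, 0.0000.
spectral radius ρ = 0.5005; 0.5005 < 1: convergent.

0.5005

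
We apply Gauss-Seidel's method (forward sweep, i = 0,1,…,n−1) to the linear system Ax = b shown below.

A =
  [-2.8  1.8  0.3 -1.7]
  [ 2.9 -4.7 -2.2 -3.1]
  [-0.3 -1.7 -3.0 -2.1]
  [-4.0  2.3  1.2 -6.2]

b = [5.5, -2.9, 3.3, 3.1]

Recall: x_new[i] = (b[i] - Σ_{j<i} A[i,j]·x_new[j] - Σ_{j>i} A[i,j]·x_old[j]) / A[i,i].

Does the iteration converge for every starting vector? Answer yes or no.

yes

Write A = D+L+U with D = diag(-2.8, -4.7, -3, -6.2).
T_GS = -(D+L)⁻¹U: row 0 first, T[0,3] = -(-1.7)/(-2.8) = -0.6071; later rows by forward substitution.
  T[0,:] = [+0.0000  +0.6429  +0.1071  -0.6071]
  T[1,:] = [+0.0000  +0.3967  -0.4020  -1.0342]
  T[2,:] = [+0.0000  -0.2891  +0.2171  -0.0532]
  T[3,:] = [+0.0000  -0.3235  -0.1762  -0.0023]
moduli |λ_i(T)| = 0.8640, 0.5425, 0.2899, 0.0000.
ρ = 0.8640; 0.8640 < 1 ⇒ converges.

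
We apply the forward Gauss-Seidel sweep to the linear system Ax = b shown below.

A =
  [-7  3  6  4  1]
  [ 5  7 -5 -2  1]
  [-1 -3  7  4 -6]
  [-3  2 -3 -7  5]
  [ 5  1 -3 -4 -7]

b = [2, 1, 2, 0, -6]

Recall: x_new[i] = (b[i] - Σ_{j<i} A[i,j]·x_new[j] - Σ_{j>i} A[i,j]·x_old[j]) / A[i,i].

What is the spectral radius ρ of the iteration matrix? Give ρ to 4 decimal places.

Let D = diag(-7, 7, 7, -7, -7); L, U the strict triangles.
GS T = -(D+L)⁻¹U: row 0 first, T[0,3] = -(4)/(-7) = +0.5714; later rows by forward substitution.
  T[0,:] = [+0.0000, +0.4286, +0.8571, +0.5714, +0.1429]
  T[1,:] = [+0.0000, -0.3061, +0.1020, -0.1224, -0.2449]
  T[2,:] = [+0.0000, -0.0700, +0.1662, -0.5423, +0.7726]
  T[3,:] = [+0.0000, -0.2411, -0.4094, -0.0475, +0.2520]
  T[4,:] = [+0.0000, +0.4302, +0.7896, +0.6502, -0.4080]
|eigenvalues of T|: 1.1493, 0.7418, 0.4309, 0.2429, 0.0000.
spectral radius ρ = 1.1493; 1.1493 > 1, so it fails to converge.

1.1493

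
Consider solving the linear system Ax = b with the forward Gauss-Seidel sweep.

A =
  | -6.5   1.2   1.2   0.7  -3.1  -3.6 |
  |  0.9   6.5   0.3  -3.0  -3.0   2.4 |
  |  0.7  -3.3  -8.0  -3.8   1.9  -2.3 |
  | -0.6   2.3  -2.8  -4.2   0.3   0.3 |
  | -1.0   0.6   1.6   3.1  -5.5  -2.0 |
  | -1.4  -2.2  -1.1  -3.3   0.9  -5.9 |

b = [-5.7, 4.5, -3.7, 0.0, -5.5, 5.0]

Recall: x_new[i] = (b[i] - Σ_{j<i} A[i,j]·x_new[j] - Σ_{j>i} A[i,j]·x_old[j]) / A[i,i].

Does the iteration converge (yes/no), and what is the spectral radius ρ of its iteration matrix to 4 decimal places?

Write A = D+L+U with D = diag(-6.5, 6.5, -8, -4.2, -5.5, -5.9).
Gauss-Seidel: T = -(D+L)⁻¹U, row 0 first, T[0,2] = -(1.2)/(-6.5) = +0.1846; later rows by forward substitution.
  T[0,:] = [+0.0000, +0.1846, +0.1846, +0.1077, -0.4769, -0.5538]
  T[1,:] = [+0.0000, -0.0256, -0.0717, +0.4466, +0.5276, -0.2925]
  T[2,:] = [+0.0000, +0.0267, +0.0457, -0.6498, -0.0219, -0.2153]
  T[3,:] = [+0.0000, -0.0582, -0.0961, +0.6624, +0.4430, +0.1339]
  T[4,:] = [+0.0000, -0.0614, -0.0823, +0.2135, +0.3876, -0.2820]
  T[5,:] = [+0.0000, -0.0161, +0.0156, -0.4089, -0.2682, +0.1627]
|λ(T)| sorted: 0.8931, 0.3254, 0.1481, 0.1481, 0.0039, 0.0000.
ρ = 0.8931; 0.8931 < 1: convergent.

yes, ρ = 0.8931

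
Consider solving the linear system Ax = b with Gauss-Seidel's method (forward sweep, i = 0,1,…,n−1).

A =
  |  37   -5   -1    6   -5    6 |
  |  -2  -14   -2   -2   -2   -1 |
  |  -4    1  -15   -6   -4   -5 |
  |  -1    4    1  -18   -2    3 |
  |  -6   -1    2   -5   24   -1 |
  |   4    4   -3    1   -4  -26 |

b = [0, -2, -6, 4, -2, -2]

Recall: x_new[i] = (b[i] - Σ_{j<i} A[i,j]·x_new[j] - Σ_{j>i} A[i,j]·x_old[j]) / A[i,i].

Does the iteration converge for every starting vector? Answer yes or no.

A = D + L + U where D = diag(37, -14, -15, -18, 24, -26).
GS T = -(D+L)⁻¹U: row 0 first, T[0,1] = -(-5)/(37) = +0.1351; later rows by forward substitution.
  T[0,:] = [+0.0000, +0.1351, +0.0270, -0.1622, +0.1351, -0.1622]
  T[1,:] = [+0.0000, -0.0193, -0.1467, -0.1197, -0.1622, -0.0483]
  T[2,:] = [+0.0000, -0.0373, -0.0170, -0.3647, -0.3135, -0.2933]
  T[3,:] = [+0.0000, -0.0139, -0.0350, -0.0379, -0.1721, +0.1487]
  T[4,:] = [+0.0000, +0.0332, -0.0052, -0.0230, +0.0173, +0.0545]
  T[5,:] = [+0.0000, +0.0165, -0.0170, +0.0008, +0.0227, -0.0012]
|eigenvalues of T|: 0.1597, 0.1306, 0.1306, 0.0577, 0.0350, 0.0000.
ρ = 0.1597; 0.1597 < 1 ⇒ converges.

yes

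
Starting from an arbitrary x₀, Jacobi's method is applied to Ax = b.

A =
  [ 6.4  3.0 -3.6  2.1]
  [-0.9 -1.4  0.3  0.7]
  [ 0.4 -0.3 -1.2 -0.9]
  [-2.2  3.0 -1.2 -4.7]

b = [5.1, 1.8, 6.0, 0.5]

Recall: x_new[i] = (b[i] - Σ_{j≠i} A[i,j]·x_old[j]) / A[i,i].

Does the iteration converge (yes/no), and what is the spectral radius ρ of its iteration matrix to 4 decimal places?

no, ρ = 1.2336

Let D = diag(6.4, -1.4, -1.2, -4.7); L, U the strict triangles.
Jacobi: T = -D⁻¹(L+U), T[3,1] = -(3)/(-4.7) = +0.6383; T[3,3] = 0.
  T[0,:] = [+0.0000 -0.4688 +0.5625 -0.3281]
  T[1,:] = [-0.6429 +0.0000 +0.2143 +0.5000]
  T[2,:] = [+0.3333 -0.2500 +0.0000 -0.7500]
  T[3,:] = [-0.4681 +0.6383 -0.2553 +0.0000]
|roots of det(T-λI)|: 1.2336, 0.8118, 0.2825, 0.2825.
ρ(T) = max|λ| = 1.2336; 1.2336 > 1, so it fails to converge.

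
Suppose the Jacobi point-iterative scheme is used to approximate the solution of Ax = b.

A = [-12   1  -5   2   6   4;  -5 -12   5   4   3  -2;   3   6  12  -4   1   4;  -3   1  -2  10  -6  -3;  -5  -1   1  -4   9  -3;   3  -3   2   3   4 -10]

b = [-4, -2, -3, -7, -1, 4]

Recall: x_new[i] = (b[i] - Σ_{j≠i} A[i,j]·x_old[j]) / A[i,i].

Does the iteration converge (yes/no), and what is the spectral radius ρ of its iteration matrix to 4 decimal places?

no, ρ = 1.1579

Diagonal D = diag(-12, -12, 12, 10, 9, -10); L, U strict lower/upper.
Jacobi T = -D⁻¹(L+U): T[0,2] = -(-5)/(-12) = -0.4167; T[0,0] = 0.
  T[0,:] = [+0.0000, +0.0833, -0.4167, +0.1667, +0.5000, +0.3333]
  T[1,:] = [-0.4167, +0.0000, +0.4167, +0.3333, +0.2500, -0.1667]
  T[2,:] = [-0.2500, -0.5000, +0.0000, +0.3333, -0.0833, -0.3333]
  T[3,:] = [+0.3000, -0.1000, +0.2000, +0.0000, +0.6000, +0.3000]
  T[4,:] = [+0.5556, +0.1111, -0.1111, +0.4444, +0.0000, +0.3333]
  T[5,:] = [+0.3000, -0.3000, +0.2000, +0.3000, +0.4000, +0.0000]
|eigenvalues of T|: 1.1579, 0.6635, 0.5497, 0.4960, 0.4960, 0.1630.
ρ(T) = max|λ| = 1.1579; 1.1579 > 1, so it fails to converge.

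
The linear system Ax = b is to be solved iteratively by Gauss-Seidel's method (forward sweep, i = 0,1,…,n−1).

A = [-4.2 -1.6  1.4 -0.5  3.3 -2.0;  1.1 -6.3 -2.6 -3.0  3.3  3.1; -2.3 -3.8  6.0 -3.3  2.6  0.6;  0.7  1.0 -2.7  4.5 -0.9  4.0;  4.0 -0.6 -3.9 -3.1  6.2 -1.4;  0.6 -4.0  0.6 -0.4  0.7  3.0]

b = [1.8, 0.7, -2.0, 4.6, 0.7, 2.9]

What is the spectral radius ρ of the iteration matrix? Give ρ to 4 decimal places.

Diagonal D = diag(-4.2, -6.3, 6, 4.5, 6.2, 3); L, U strict lower/upper.
T_GS = -(D+L)⁻¹U: row 0 first, T[0,3] = -(-0.5)/(-4.2) = -0.1190; later rows by forward substitution.
  T[0,:] = [+0.0000, -0.3810, +0.3333, -0.1190, +0.7857, -0.4762]
  T[1,:] = [+0.0000, -0.0665, -0.3545, -0.4970, +0.6610, +0.4089]
  T[2,:] = [+0.0000, -0.1882, -0.0967, +0.1896, +0.2865, -0.0236]
  T[3,:] = [+0.0000, -0.0389, -0.0311, +0.2427, +0.1028, -0.9198]
  T[4,:] = [+0.0000, +0.1016, -0.3258, +0.2693, -0.2113, +0.0979]
  T[5,:] = [+0.0000, -0.0037, -0.4481, -0.7072, +0.7299, +0.4997]
|eigenvalues of T|: 1.2611, 0.7873, 0.3396, 0.3396, 0.0068, 0.0000.
spectral radius ρ = 1.2611; 1.2611 > 1, so it fails to converge.

1.2611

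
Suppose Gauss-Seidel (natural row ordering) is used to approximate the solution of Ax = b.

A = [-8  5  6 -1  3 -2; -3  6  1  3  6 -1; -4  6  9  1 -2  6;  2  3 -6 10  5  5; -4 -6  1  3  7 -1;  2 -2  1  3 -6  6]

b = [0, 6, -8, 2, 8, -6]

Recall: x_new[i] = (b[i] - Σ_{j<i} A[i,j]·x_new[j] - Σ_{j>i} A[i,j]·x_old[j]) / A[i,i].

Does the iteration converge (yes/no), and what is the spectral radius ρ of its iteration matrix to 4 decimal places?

Write A = D+L+U with D = diag(-8, 6, 9, 10, 7, 6).
GS T = -(D+L)⁻¹U: row 0 first, T[0,4] = -(3)/(-8) = +0.3750; later rows by forward substitution.
  T[0,:] = [+0.0000 +0.6250 +0.7500 -0.1250 +0.3750 -0.2500]
  T[1,:] = [+0.0000 +0.3125 +0.2083 -0.5625 -0.8125 +0.0417]
  T[2,:] = [+0.0000 +0.0694 +0.1944 +0.2083 +0.9306 -0.8056]
  T[3,:] = [+0.0000 -0.1771 -0.0958 +0.3187 +0.2271 -0.9458]
  T[4,:] = [+0.0000 +0.6910 +0.6204 -0.7199 -0.7124 +0.5562]
  T[5,:] = [+0.0000 +0.6638 +0.4554 -1.0599 -1.3769 +1.2605]
|eigenvalues of T|: 1.3359, 0.5400, 0.3932, 0.3932, 0.0025, 0.0000.
ρ = 1.3359; 1.3359 > 1, so it fails to converge.

no, ρ = 1.3359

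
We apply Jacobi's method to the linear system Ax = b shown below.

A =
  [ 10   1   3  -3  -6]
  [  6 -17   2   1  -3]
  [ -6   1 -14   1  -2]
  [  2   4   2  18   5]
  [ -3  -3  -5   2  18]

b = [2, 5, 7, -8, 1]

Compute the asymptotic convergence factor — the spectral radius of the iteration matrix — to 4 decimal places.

Let D = diag(10, -17, -14, 18, 18); L, U the strict triangles.
T_J = -D⁻¹(L+U): T[0,2] = -(3)/(10) = -0.3000; T[0,0] = 0.
  T[0,:] = [+0.0000 -0.1000 -0.3000 +0.3000 +0.6000]
  T[1,:] = [+0.3529 +0.0000 +0.1176 +0.0588 -0.1765]
  T[2,:] = [-0.4286 +0.0714 +0.0000 +0.0714 -0.1429]
  T[3,:] = [-0.1111 -0.2222 -0.1111 +0.0000 -0.2778]
  T[4,:] = [+0.1667 +0.1667 +0.2778 -0.1111 +0.0000]
|roots of det(T-λI)|: 0.5363, 0.2505, 0.2505, 0.2387, 0.2387.
ρ(T) = max|λ| = 0.5363; 0.5363 < 1, so it converges for any x₀.

0.5363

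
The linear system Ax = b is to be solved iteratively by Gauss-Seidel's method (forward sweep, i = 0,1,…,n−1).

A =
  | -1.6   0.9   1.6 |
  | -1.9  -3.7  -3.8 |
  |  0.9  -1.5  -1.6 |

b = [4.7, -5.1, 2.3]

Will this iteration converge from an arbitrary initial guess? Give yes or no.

no

Let D = diag(-1.6, -3.7, -1.6); L, U the strict triangles.
Gauss-Seidel: T = -(D+L)⁻¹U, row 0 first, T[0,2] = -(1.6)/(-1.6) = +1.0000; later rows by forward substitution.
  T[0,:] = [+0.0000  +0.5625  +1.0000]
  T[1,:] = [+0.0000  -0.2889  -1.5405]
  T[2,:] = [+0.0000  +0.5872  +2.0068]
moduli |λ_i(T)| = 1.5015, 0.2164, 0.0000.
spectral radius ρ = 1.5015; 1.5015 > 1, so it fails to converge.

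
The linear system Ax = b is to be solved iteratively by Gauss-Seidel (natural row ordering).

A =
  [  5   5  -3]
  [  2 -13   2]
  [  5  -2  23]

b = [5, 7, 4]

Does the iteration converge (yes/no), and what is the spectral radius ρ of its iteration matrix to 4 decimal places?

A = D + L + U where D = diag(5, -13, 23).
T_GS = -(D+L)⁻¹U: row 0 first, T[0,2] = -(-3)/(5) = +0.6000; later rows by forward substitution.
  T[0,:] = [+0.0000  -1.0000  +0.6000]
  T[1,:] = [+0.0000  -0.1538  +0.2462]
  T[2,:] = [+0.0000  +0.2040  -0.1090]
moduli |λ_i(T)| = 0.3567, 0.0938, 0.0000.
spectral radius ρ = 0.3567; 0.3567 < 1: convergent.

yes, ρ = 0.3567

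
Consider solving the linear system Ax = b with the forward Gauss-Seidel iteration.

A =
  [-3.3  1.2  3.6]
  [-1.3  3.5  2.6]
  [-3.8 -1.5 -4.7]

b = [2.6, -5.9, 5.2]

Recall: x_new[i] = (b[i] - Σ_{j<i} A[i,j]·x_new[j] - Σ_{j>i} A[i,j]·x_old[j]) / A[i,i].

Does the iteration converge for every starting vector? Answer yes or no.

Let D = diag(-3.3, 3.5, -4.7); L, U the strict triangles.
Gauss-Seidel: T = -(D+L)⁻¹U, row 0 first, T[0,1] = -(1.2)/(-3.3) = +0.3636; later rows by forward substitution.
  T[0,:] = [+0.0000, +0.3636, +1.0909]
  T[1,:] = [+0.0000, +0.1351, -0.3377]
  T[2,:] = [+0.0000, -0.3371, -0.7742]
|λ(T)| sorted: 0.8858, 0.2466, 0.0000.
ρ(T) = max|λ| = 0.8858; 0.8858 < 1, so it converges for any x₀.

yes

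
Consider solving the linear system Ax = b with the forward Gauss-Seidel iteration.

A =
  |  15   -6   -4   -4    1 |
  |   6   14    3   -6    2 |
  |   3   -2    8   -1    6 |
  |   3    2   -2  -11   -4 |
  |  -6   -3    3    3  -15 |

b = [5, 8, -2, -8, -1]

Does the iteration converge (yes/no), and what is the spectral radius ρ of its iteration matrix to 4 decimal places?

Split A = D + L + U, D = diag(15, 14, 8, -11, -15).
GS T = -(D+L)⁻¹U: row 0 first, T[0,4] = -(1)/(15) = -0.0667; later rows by forward substitution.
  T[0,:] = [+0.0000 +0.4000 +0.2667 +0.2667 -0.0667]
  T[1,:] = [+0.0000 -0.1714 -0.3286 +0.3143 -0.1143]
  T[2,:] = [+0.0000 -0.1929 -0.1821 +0.1036 -0.7536]
  T[3,:] = [+0.0000 +0.1130 +0.0461 +0.1110 -0.2656]
  T[4,:] = [+0.0000 -0.1417 -0.0682 -0.1266 -0.1543]
|eigenvalues of T|: 0.6337, 0.2946, 0.1247, 0.0670, 0.0000.
spectral radius ρ = 0.6337; 0.6337 < 1 ⇒ converges.

yes, ρ = 0.6337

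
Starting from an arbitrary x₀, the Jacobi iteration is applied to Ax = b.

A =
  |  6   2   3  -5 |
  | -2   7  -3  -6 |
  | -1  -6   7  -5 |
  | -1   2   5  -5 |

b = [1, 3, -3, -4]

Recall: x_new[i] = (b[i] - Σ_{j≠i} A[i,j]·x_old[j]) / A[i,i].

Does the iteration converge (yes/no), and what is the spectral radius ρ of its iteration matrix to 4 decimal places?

no, ρ = 1.4235

Split A = D + L + U, D = diag(6, 7, 7, -5).
Jacobi: T = -D⁻¹(L+U), T[2,0] = -(-1)/(7) = +0.1429; T[2,2] = 0.
  T[0,:] = [+0.0000  -0.3333  -0.5000  +0.8333]
  T[1,:] = [+0.2857  +0.0000  +0.4286  +0.8571]
  T[2,:] = [+0.1429  +0.8571  +0.0000  +0.7143]
  T[3,:] = [-0.2000  +0.4000  +1.0000  +0.0000]
moduli |λ_i(T)| = 1.4235, 0.6598, 0.6598, 0.6300.
spectral radius ρ = 1.4235; 1.4235 > 1, so it fails to converge.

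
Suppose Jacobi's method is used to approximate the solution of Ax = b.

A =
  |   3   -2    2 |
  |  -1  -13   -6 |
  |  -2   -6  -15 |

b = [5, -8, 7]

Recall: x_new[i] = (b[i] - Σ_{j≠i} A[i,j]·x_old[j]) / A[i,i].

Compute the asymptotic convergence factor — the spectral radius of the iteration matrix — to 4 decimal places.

0.5121

Split A = D + L + U, D = diag(3, -13, -15).
Jacobi: T = -D⁻¹(L+U), T[0,2] = -(2)/(3) = -0.6667; T[0,0] = 0.
  T[0,:] = [+0.0000  +0.6667  -0.6667]
  T[1,:] = [-0.0769  +0.0000  -0.4615]
  T[2,:] = [-0.1333  -0.4000  +0.0000]
|λ(T)| sorted: 0.5121, 0.4158, 0.0963.
spectral radius ρ = 0.5121; 0.5121 < 1: convergent.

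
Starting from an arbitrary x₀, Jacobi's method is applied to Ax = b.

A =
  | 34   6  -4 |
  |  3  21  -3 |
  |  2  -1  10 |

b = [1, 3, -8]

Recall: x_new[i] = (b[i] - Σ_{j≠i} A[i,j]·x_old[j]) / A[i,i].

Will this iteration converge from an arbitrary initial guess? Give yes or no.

Split A = D + L + U, D = diag(34, 21, 10).
Jacobi: T = -D⁻¹(L+U), T[1,2] = -(-3)/(21) = +0.1429; T[1,1] = 0.
  T[0,:] = [+0.0000, -0.1765, +0.1176]
  T[1,:] = [-0.1429, +0.0000, +0.1429]
  T[2,:] = [-0.2000, +0.1000, +0.0000]
|roots of det(T-λI)|: 0.1848, 0.1349, 0.1349.
spectral radius ρ = 0.1848; 0.1848 < 1, so it converges for any x₀.

yes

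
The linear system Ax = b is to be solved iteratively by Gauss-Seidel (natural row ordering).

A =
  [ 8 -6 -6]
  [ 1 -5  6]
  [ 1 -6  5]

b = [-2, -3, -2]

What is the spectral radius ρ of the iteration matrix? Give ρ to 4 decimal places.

Write A = D+L+U with D = diag(8, -5, 5).
GS T = -(D+L)⁻¹U: row 0 first, T[0,1] = -(-6)/(8) = +0.7500; later rows by forward substitution.
  T[0,:] = [+0.0000, +0.7500, +0.7500]
  T[1,:] = [+0.0000, +0.1500, +1.3500]
  T[2,:] = [+0.0000, +0.0300, +1.4700]
eigenvalue magnitudes: 1.5000, 0.1200, 0.0000.
spectral radius ρ = 1.5000; 1.5000 > 1: divergent.

1.5000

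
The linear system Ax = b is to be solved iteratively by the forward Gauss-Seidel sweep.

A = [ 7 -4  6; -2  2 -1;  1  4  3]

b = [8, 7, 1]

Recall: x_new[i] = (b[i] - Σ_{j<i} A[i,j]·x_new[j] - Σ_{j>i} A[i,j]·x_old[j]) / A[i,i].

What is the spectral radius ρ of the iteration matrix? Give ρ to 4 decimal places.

1.2576

Diagonal D = diag(7, 2, 3); L, U strict lower/upper.
T_GS = -(D+L)⁻¹U: row 0 first, T[0,2] = -(6)/(7) = -0.8571; later rows by forward substitution.
  T[0,:] = [+0.0000  +0.5714  -0.8571]
  T[1,:] = [+0.0000  +0.5714  -0.3571]
  T[2,:] = [+0.0000  -0.9524  +0.7619]
moduli |λ_i(T)| = 1.2576, 0.0757, 0.0000.
ρ = 1.2576; 1.2576 > 1, so it fails to converge.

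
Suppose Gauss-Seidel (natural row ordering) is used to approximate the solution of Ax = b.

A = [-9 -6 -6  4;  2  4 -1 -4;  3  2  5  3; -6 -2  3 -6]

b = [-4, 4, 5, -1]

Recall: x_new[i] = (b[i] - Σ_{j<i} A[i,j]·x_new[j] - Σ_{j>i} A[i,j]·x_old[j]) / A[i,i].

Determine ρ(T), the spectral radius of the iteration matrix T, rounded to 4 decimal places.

1.3239

Diagonal D = diag(-9, 4, 5, -6); L, U strict lower/upper.
Gauss-Seidel: T = -(D+L)⁻¹U, row 0 first, T[0,1] = -(-6)/(-9) = -0.6667; later rows by forward substitution.
  T[0,:] = [+0.0000, -0.6667, -0.6667, +0.4444]
  T[1,:] = [+0.0000, +0.3333, +0.5833, +0.7778]
  T[2,:] = [+0.0000, +0.2667, +0.1667, -1.1778]
  T[3,:] = [+0.0000, +0.6889, +0.5556, -1.2926]
|roots of det(T-λI)|: 1.3239, 0.2748, 0.2748, 0.0000.
ρ = 1.3239; 1.3239 > 1 ⇒ diverges.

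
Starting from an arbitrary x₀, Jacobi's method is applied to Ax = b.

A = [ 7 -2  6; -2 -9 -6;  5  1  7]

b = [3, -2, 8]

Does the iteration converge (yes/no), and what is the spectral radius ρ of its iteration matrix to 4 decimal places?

Split A = D + L + U, D = diag(7, -9, 7).
T_J = -D⁻¹(L+U): T[2,1] = -(1)/(7) = -0.1429; T[2,2] = 0.
  T[0,:] = [+0.0000, +0.2857, -0.8571]
  T[1,:] = [-0.2222, +0.0000, -0.6667]
  T[2,:] = [-0.7143, -0.1429, +0.0000]
moduli |λ_i(T)| = 0.8765, 0.6987, 0.1777.
ρ(T) = max|λ| = 0.8765; 0.8765 < 1 ⇒ converges.

yes, ρ = 0.8765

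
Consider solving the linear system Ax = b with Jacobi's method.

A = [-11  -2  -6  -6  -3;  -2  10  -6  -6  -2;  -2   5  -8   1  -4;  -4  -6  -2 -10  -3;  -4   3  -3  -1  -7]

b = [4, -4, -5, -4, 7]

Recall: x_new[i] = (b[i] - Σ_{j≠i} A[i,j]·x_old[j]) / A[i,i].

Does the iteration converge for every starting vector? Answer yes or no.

no

Let D = diag(-11, 10, -8, -10, -7); L, U the strict triangles.
T_J = -D⁻¹(L+U): T[0,2] = -(-6)/(-11) = -0.5455; T[0,0] = 0.
  T[0,:] = [+0.0000 -0.1818 -0.5455 -0.5455 -0.2727]
  T[1,:] = [+0.2000 +0.0000 +0.6000 +0.6000 +0.2000]
  T[2,:] = [-0.2500 +0.6250 +0.0000 +0.1250 -0.5000]
  T[3,:] = [-0.4000 -0.6000 -0.2000 +0.0000 -0.3000]
  T[4,:] = [-0.5714 +0.4286 -0.4286 -0.1429 +0.0000]
|eigenvalues of T|: 1.1909, 0.5381, 0.5381, 0.2489, 0.2489.
ρ = 1.1909; 1.1909 > 1: divergent.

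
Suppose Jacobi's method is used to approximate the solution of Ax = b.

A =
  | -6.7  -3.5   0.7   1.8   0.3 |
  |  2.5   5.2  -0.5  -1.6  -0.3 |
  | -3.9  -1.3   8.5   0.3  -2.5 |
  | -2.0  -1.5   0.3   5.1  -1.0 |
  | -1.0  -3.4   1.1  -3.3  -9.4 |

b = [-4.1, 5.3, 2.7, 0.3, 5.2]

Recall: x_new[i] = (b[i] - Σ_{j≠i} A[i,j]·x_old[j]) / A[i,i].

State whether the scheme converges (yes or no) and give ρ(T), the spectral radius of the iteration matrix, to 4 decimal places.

Write A = D+L+U with D = diag(-6.7, 5.2, 8.5, 5.1, -9.4).
T_J = -D⁻¹(L+U): T[4,1] = -(-3.4)/(-9.4) = -0.3617; T[4,4] = 0.
  T[0,:] = [+0.0000 -0.5224 +0.1045 +0.2687 +0.0448]
  T[1,:] = [-0.4808 +0.0000 +0.0962 +0.3077 +0.0577]
  T[2,:] = [+0.4588 +0.1529 +0.0000 -0.0353 +0.2941]
  T[3,:] = [+0.3922 +0.2941 -0.0588 +0.0000 +0.1961]
  T[4,:] = [-0.1064 -0.3617 +0.1170 -0.3511 +0.0000]
eigenvalue magnitudes: 0.8443, 0.4890, 0.2941, 0.2941, 0.0027.
spectral radius ρ = 0.8443; 0.8443 < 1 ⇒ converges.

yes, ρ = 0.8443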